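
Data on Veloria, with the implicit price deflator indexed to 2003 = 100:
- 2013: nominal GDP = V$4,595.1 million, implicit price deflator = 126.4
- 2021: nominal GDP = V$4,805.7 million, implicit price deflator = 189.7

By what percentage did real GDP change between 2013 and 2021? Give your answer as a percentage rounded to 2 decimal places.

-30.31%

Real GDP 2013 = 4595.1 / 1.264 = 3635.36.
Real GDP 2021 = 4805.7 / 1.897 = 2533.32.
Real growth = 2533.32 / 3635.36 − 1 = -0.3031.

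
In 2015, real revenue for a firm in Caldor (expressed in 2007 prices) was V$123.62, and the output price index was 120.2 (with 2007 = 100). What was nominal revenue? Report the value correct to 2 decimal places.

V$148.59

Nominal revenue = Real × (output price index/100) = 123.62 × 1.202 = 148.59.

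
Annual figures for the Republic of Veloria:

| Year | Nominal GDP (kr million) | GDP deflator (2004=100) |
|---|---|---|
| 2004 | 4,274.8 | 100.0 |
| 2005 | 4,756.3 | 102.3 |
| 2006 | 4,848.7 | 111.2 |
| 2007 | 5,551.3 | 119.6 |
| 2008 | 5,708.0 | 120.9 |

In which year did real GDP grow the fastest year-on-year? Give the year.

2005

2005: real = 4756.3/1.023 = 4649.36; growth vs 2004 (4274.80) = 8.76%.
2006: real = 4848.7/1.112 = 4360.34; growth vs 2005 (4649.36) = -6.22%.
2007: real = 5551.3/1.196 = 4641.56; growth vs 2006 (4360.34) = 6.45%.
2008: real = 5708.0/1.209 = 4721.26; growth vs 2007 (4641.56) = 1.72%.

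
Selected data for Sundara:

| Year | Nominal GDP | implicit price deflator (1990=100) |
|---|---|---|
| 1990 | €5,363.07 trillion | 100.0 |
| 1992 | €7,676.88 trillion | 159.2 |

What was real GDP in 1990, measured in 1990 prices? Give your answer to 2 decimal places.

€5,363.07 trillion

Real GDP = Nominal / (implicit price deflator/100) = 5363.07 / 1.000 = 5363.07.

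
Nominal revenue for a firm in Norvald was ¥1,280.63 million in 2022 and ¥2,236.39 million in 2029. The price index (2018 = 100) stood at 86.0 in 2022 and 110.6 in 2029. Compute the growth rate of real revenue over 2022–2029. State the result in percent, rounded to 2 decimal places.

35.79%

Real revenue 2022 = 1280.63 / 0.860 = 1489.10.
Real revenue 2029 = 2236.39 / 1.106 = 2022.05.
Real growth = 2022.05 / 1489.10 − 1 = 0.3579.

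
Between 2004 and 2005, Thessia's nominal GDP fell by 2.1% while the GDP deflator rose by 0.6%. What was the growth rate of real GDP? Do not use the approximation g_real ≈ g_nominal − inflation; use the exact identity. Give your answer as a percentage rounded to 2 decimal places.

(1 + g_nom) = (1 + g_real)(1 + π), so g_real = 0.9790 / 1.0060 − 1 = -0.02684.

-2.68%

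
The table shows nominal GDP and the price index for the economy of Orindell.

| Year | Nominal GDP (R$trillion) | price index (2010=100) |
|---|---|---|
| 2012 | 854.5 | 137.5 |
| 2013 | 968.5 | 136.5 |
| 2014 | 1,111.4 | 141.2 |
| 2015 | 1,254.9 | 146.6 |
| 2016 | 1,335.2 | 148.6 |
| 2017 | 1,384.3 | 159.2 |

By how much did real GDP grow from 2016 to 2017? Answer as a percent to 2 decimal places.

-3.23%

Real GDP 2016 = 1335.2/1.486 = 898.52.
Real GDP 2017 = 1384.3/1.592 = 869.54.
Change = 869.54/898.52 − 1 = -0.0323.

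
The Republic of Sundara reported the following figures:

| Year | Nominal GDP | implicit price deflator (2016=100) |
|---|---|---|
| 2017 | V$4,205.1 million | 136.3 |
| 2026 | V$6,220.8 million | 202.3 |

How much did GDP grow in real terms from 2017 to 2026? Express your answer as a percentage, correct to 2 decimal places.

-0.33%

Real GDP 2017 = 4205.1 / 1.363 = 3085.18.
Real GDP 2026 = 6220.8 / 2.023 = 3075.04.
Real growth = 3075.04 / 3085.18 − 1 = -0.0033.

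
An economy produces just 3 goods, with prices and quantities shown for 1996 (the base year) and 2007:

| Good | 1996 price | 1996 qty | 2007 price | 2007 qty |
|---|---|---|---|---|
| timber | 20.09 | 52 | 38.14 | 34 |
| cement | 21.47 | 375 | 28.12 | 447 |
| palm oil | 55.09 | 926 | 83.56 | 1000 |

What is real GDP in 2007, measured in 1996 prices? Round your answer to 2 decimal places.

Real GDP 2007 = Σ (p_1996 × q_2007) = 20.09·34 + 21.47·447 + 55.09·1000 = 65370.15.

65370.15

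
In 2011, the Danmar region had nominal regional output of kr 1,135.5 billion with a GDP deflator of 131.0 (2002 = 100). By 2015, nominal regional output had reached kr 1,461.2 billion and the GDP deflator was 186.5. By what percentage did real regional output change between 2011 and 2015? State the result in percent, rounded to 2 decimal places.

-9.61%

Real regional output 2011 = 1135.5 / 1.310 = 866.79.
Real regional output 2015 = 1461.2 / 1.865 = 783.49.
Real growth = 783.49 / 866.79 − 1 = -0.0961.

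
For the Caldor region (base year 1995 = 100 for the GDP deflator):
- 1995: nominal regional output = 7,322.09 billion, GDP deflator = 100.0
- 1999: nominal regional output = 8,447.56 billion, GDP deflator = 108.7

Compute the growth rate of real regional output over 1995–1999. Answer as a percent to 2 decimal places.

6.14%

Real regional output 1995 = 7322.09 / 1.000 = 7322.09.
Real regional output 1999 = 8447.56 / 1.087 = 7771.44.
Real growth = 7771.44 / 7322.09 − 1 = 0.0614.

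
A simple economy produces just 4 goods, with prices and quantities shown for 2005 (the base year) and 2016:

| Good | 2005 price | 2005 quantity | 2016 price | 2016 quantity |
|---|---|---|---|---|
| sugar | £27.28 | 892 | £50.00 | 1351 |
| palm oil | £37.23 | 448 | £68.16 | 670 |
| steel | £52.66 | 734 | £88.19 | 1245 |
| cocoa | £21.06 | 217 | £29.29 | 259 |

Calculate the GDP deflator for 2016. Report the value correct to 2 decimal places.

Nominal GDP 2016 = 50.00·1351 + 68.16·670 + 88.19·1245 + 29.29·259 = 230599.86.
Real GDP 2016 (at 2005 prices) = 27.28·1351 + 37.23·670 + 52.66·1245 + 21.06·259 = 132815.62.
Deflator = Nominal/Real × 100 = 230599.86/132815.62 × 100 = 173.624.

173.62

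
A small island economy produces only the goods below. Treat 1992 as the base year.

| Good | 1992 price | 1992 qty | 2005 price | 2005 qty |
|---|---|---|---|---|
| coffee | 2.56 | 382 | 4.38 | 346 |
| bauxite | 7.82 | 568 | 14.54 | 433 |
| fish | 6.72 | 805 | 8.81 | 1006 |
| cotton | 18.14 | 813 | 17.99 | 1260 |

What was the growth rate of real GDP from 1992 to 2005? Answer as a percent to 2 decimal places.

Real GDP 1992 = Nominal GDP 1992 = 2.56·382 + 7.82·568 + 6.72·805 + 18.14·813 = 25577.10.
Real GDP 2005 (at 1992 prices) = 2.56·346 + 7.82·433 + 6.72·1006 + 18.14·1260 = 33888.54.
Real growth = 33888.54/25577.10 − 1 = 0.3250.

32.50%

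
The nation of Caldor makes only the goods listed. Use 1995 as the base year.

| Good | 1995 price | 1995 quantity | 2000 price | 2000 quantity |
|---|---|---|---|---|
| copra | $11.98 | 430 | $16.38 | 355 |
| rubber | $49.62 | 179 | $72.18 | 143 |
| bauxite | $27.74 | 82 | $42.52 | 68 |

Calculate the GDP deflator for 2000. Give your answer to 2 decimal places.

Nominal GDP 2000 = 16.38·355 + 72.18·143 + 42.52·68 = 19028.00.
Real GDP 2000 (at 1995 prices) = 11.98·355 + 49.62·143 + 27.74·68 = 13234.88.
Deflator = Nominal/Real × 100 = 19028.00/13234.88 × 100 = 143.772.

143.77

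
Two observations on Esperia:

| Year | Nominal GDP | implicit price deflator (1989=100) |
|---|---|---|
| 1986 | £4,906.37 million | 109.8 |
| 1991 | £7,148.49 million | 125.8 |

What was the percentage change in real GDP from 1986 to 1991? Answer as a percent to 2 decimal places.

27.17%

Real GDP 1986 = 4906.37 / 1.098 = 4468.46.
Real GDP 1991 = 7148.49 / 1.258 = 5682.42.
Real growth = 5682.42 / 4468.46 − 1 = 0.2717.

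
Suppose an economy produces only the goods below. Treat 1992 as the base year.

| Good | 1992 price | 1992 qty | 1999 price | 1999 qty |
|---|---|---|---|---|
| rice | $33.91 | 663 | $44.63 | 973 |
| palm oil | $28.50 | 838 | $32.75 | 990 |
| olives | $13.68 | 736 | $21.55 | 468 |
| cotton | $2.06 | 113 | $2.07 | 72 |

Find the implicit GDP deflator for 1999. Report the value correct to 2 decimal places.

Nominal GDP 1999 = 44.63·973 + 32.75·990 + 21.55·468 + 2.07·72 = 86081.93.
Real GDP 1999 (at 1992 prices) = 33.91·973 + 28.50·990 + 13.68·468 + 2.06·72 = 67759.99.
Deflator = Nominal/Real × 100 = 86081.93/67759.99 × 100 = 127.039.

127.04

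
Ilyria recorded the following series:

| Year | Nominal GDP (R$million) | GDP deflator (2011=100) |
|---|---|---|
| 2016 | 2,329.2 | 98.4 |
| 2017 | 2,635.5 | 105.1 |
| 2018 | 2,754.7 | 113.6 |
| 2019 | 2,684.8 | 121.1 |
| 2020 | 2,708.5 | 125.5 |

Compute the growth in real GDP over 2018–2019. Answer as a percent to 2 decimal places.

Real GDP 2018 = 2754.7/1.136 = 2424.91.
Real GDP 2019 = 2684.8/1.211 = 2217.01.
Change = 2217.01/2424.91 − 1 = -0.0857.

-8.57%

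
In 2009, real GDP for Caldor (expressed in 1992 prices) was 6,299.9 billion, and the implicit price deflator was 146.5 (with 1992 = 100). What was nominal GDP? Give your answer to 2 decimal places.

Nominal GDP = Real × (implicit price deflator/100) = 6299.9 × 1.465 = 9229.35.

9,229.35 billion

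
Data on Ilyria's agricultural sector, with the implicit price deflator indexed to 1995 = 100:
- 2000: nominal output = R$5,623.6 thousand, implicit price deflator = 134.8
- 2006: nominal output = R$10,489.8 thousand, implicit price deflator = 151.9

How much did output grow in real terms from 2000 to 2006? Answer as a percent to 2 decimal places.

65.53%

Deflate each year: 2000 → 5623.6/1.348 = 4171.81; 2006 → 10489.8/1.519 = 6905.73.
So real output changed by 6905.73/4171.81 − 1 = 0.6553, i.e. 65.53%.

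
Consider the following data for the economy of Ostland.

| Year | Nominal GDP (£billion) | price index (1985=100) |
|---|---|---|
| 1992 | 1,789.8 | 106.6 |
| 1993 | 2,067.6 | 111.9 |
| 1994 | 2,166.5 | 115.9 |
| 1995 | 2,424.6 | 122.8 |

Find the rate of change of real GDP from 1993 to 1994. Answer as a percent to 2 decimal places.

Real GDP 1993 = 2067.6/1.119 = 1847.72.
Real GDP 1994 = 2166.5/1.159 = 1869.28.
Change = 1869.28/1847.72 − 1 = 0.0117.

1.17%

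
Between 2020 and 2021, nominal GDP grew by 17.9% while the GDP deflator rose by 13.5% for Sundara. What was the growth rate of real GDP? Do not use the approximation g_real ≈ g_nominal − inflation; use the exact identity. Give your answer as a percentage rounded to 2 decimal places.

(1 + g_nom) = (1 + g_real)(1 + π), so g_real = 1.1790 / 1.1350 − 1 = 0.03877.

3.88%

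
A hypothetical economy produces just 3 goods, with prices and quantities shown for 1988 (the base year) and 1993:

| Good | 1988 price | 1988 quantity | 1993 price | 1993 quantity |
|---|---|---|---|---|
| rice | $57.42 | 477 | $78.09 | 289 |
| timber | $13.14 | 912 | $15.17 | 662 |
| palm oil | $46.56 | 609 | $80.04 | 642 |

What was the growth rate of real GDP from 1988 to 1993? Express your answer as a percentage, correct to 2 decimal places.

Real GDP 1988 = Nominal GDP 1988 = 57.42·477 + 13.14·912 + 46.56·609 = 67728.06.
Real GDP 1993 (at 1988 prices) = 57.42·289 + 13.14·662 + 46.56·642 = 55184.58.
Real growth = 55184.58/67728.06 − 1 = -0.1852.

-18.52%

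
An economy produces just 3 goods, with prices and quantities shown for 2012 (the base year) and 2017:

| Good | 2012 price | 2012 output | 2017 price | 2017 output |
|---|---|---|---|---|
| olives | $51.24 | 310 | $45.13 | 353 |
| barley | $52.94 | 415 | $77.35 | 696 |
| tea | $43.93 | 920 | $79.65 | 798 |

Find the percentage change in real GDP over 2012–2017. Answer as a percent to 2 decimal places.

14.97%

Real GDP 2012 = Nominal GDP 2012 = 51.24·310 + 52.94·415 + 43.93·920 = 78270.10.
Real GDP 2017 (at 2012 prices) = 51.24·353 + 52.94·696 + 43.93·798 = 89990.10.
Real growth = 89990.10/78270.10 − 1 = 0.1497.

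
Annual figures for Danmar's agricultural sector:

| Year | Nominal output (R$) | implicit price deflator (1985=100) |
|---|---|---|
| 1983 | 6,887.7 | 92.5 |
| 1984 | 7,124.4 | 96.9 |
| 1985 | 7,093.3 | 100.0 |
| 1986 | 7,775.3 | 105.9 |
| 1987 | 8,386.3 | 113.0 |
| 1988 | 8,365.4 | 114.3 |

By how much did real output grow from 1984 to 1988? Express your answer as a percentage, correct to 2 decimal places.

-0.46%

Real output 1984 = 7124.4/0.969 = 7352.32.
Real output 1988 = 8365.4/1.143 = 7318.81.
Change = 7318.81/7352.32 − 1 = -0.0046.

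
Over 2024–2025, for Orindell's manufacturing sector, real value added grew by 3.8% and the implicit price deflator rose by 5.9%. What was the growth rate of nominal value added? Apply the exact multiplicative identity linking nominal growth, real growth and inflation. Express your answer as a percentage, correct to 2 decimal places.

9.92%

(1 + g_nom) = (1 + g_real)(1 + π) = 1.0380 × 1.0590 = 1.09924.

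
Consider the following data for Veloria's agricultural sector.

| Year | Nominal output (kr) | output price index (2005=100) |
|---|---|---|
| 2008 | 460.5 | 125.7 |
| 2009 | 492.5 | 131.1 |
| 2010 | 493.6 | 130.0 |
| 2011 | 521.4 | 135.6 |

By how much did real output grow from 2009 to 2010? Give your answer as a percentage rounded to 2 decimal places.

1.07%

Real output 2009 = 492.5/1.311 = 375.67.
Real output 2010 = 493.6/1.300 = 379.69.
Change = 379.69/375.67 − 1 = 0.0107.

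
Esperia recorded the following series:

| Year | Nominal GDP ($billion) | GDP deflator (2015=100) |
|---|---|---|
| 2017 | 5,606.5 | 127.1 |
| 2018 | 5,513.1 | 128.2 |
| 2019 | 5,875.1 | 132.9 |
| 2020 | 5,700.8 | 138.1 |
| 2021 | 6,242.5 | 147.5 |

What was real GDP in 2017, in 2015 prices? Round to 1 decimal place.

Real GDP 2017 = 5606.5 / 1.271 = 4411.09.

$4,411.1 billion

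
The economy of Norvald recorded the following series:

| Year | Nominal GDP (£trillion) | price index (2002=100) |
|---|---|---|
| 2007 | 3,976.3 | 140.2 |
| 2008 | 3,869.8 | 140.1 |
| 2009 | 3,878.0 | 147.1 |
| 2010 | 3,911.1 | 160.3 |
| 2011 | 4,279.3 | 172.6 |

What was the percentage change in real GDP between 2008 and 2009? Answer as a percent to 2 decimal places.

Real GDP 2008 = 3869.8/1.401 = 2762.17.
Real GDP 2009 = 3878.0/1.471 = 2636.30.
Change = 2636.30/2762.17 − 1 = -0.0456.

-4.56%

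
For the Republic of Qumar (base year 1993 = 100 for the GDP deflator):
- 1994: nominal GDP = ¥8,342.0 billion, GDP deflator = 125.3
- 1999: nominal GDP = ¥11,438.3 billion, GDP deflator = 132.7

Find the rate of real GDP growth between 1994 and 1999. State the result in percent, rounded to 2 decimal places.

Deflate each year: 1994 → 8342.0/1.253 = 6657.62; 1999 → 11438.3/1.327 = 8619.67.
So real GDP changed by 8619.67/6657.62 − 1 = 0.2947, i.e. 29.47%.

29.47%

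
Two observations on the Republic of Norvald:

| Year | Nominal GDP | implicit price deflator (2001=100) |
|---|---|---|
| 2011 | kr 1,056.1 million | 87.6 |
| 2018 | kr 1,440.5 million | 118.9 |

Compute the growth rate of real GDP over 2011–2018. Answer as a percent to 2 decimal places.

Real GDP 2011 = 1056.1 / 0.876 = 1205.59.
Real GDP 2018 = 1440.5 / 1.189 = 1211.52.
Real growth = 1211.52 / 1205.59 − 1 = 0.0049.

0.49%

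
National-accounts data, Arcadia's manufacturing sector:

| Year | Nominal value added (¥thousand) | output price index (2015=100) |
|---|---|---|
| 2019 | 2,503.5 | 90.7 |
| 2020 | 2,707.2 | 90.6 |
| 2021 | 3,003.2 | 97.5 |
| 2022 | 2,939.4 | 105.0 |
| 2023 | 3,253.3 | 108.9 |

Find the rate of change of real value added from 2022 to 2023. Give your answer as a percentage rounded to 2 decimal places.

Real value added 2022 = 2939.4/1.050 = 2799.43.
Real value added 2023 = 3253.3/1.089 = 2987.42.
Change = 2987.42/2799.43 − 1 = 0.0672.

6.72%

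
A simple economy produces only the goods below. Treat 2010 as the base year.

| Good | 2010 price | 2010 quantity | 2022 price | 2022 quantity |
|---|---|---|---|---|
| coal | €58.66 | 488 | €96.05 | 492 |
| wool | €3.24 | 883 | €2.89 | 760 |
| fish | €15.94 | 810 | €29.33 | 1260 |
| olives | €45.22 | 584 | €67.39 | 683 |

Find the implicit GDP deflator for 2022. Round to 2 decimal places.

160.93

Nominal GDP 2022 = 96.05·492 + 2.89·760 + 29.33·1260 + 67.39·683 = 132436.17.
Real GDP 2022 (at 2010 prices) = 58.66·492 + 3.24·760 + 15.94·1260 + 45.22·683 = 82292.78.
Deflator = Nominal/Real × 100 = 132436.17/82292.78 × 100 = 160.933.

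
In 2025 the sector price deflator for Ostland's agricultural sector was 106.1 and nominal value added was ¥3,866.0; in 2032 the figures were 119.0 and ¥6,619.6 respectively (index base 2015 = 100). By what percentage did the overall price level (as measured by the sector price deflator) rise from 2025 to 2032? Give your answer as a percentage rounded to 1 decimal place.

Price-level change = 119.0 / 106.1 − 1 = 0.1216.

12.2%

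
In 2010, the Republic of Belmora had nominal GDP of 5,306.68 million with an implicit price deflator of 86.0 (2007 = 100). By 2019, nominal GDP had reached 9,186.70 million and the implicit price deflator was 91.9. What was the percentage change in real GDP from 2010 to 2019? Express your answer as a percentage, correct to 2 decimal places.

62.00%

Real GDP 2010 = 5306.68 / 0.860 = 6170.56.
Real GDP 2019 = 9186.70 / 0.919 = 9996.41.
Real growth = 9996.41 / 6170.56 − 1 = 0.6200.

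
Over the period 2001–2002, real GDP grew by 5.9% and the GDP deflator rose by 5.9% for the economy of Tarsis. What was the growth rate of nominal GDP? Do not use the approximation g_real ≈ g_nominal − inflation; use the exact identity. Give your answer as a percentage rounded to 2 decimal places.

12.15%

(1 + g_nom) = (1 + g_real)(1 + π) = 1.0590 × 1.0590 = 1.12148.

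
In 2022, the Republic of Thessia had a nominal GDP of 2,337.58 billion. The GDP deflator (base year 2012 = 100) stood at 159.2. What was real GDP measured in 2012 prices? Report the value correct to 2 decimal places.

Real GDP = Nominal / (GDP deflator/100) = 2337.58 / 1.592 = 1468.33.

1,468.33 billion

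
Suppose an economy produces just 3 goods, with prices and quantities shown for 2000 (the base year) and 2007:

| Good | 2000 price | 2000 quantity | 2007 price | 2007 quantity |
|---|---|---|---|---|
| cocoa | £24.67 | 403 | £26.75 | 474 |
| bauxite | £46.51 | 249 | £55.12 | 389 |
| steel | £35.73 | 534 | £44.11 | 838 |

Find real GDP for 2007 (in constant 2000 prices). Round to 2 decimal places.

£59727.71

Real GDP 2007 = Σ (p_2000 × q_2007) = 24.67·474 + 46.51·389 + 35.73·838 = 59727.71.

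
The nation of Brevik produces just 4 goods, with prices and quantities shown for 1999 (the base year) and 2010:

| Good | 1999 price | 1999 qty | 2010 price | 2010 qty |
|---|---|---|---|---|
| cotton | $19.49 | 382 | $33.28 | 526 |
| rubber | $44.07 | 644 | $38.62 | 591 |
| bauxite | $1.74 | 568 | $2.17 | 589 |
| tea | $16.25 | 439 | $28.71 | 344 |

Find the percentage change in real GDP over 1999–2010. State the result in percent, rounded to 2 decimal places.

Real GDP 1999 = Nominal GDP 1999 = 19.49·382 + 44.07·644 + 1.74·568 + 16.25·439 = 43948.33.
Real GDP 2010 (at 1999 prices) = 19.49·526 + 44.07·591 + 1.74·589 + 16.25·344 = 42911.97.
Real growth = 42911.97/43948.33 − 1 = -0.0236.

-2.36%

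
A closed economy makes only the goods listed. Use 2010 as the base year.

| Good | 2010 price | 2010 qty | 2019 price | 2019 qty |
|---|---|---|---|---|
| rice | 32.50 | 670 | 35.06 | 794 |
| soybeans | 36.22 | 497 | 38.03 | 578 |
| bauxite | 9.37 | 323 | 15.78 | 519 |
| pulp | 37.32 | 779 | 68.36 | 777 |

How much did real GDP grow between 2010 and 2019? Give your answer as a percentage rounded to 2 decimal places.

12.14%

Real GDP 2010 = Nominal GDP 2010 = 32.50·670 + 36.22·497 + 9.37·323 + 37.32·779 = 71875.13.
Real GDP 2019 (at 2010 prices) = 32.50·794 + 36.22·578 + 9.37·519 + 37.32·777 = 80600.83.
Real growth = 80600.83/71875.13 − 1 = 0.1214.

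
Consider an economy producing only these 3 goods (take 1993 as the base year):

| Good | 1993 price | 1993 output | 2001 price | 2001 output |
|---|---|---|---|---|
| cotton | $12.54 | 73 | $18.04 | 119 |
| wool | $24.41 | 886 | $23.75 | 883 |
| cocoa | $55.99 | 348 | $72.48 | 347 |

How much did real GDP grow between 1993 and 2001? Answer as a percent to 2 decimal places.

1.07%

Real GDP 1993 = Nominal GDP 1993 = 12.54·73 + 24.41·886 + 55.99·348 = 42027.20.
Real GDP 2001 (at 1993 prices) = 12.54·119 + 24.41·883 + 55.99·347 = 42474.82.
Real growth = 42474.82/42027.20 − 1 = 0.0107.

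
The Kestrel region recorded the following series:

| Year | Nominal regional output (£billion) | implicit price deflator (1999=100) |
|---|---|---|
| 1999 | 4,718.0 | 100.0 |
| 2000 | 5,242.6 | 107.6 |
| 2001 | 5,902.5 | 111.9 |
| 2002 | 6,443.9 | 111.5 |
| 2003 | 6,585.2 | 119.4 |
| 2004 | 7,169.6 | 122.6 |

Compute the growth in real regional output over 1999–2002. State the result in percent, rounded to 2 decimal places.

22.49%

Real regional output 1999 = 4718.0/1.000 = 4718.00.
Real regional output 2002 = 6443.9/1.115 = 5779.28.
Change = 5779.28/4718.00 − 1 = 0.2249.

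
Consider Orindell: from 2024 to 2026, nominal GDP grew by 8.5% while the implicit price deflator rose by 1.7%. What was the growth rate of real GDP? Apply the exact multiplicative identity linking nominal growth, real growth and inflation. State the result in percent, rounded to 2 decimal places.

(1 + g_nom) = (1 + g_real)(1 + π), so g_real = 1.0850 / 1.0170 − 1 = 0.06686.

6.69%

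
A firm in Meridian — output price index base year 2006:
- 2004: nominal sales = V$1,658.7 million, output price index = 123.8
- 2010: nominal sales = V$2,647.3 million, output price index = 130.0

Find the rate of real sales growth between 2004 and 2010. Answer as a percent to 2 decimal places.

Real sales 2004 = 1658.7 / 1.238 = 1339.82.
Real sales 2010 = 2647.3 / 1.300 = 2036.38.
Real growth = 2036.38 / 1339.82 − 1 = 0.5199.

51.99%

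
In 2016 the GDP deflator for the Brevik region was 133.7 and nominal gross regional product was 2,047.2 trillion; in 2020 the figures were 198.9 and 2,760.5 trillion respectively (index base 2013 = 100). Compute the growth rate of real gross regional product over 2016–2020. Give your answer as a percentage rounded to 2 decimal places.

-9.36%

Real gross regional product 2016 = 2047.2 / 1.337 = 1531.19.
Real gross regional product 2020 = 2760.5 / 1.989 = 1387.88.
Real growth = 1387.88 / 1531.19 − 1 = -0.0936.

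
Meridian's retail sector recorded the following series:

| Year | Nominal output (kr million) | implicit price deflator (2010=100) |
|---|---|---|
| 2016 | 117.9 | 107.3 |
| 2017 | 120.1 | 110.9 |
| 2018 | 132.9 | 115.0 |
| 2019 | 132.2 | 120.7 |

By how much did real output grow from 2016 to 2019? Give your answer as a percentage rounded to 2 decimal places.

-0.32%

Real output 2016 = 117.9/1.073 = 109.88.
Real output 2019 = 132.2/1.207 = 109.53.
Change = 109.53/109.88 − 1 = -0.0032.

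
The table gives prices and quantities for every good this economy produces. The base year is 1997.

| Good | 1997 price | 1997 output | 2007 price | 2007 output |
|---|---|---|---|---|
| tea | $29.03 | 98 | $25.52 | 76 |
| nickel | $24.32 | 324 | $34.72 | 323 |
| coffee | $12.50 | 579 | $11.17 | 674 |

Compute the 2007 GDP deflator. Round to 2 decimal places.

Nominal GDP 2007 = 25.52·76 + 34.72·323 + 11.17·674 = 20682.66.
Real GDP 2007 (at 1997 prices) = 29.03·76 + 24.32·323 + 12.50·674 = 18486.64.
Deflator = Nominal/Real × 100 = 20682.66/18486.64 × 100 = 111.879.

111.88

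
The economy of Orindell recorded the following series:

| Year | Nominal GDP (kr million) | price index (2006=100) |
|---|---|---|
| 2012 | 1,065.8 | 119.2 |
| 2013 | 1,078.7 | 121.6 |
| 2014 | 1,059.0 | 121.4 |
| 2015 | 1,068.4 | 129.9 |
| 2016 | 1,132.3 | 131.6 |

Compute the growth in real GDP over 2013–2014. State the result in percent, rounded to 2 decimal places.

Real GDP 2013 = 1078.7/1.216 = 887.09.
Real GDP 2014 = 1059.0/1.214 = 872.32.
Change = 872.32/887.09 − 1 = -0.0166.

-1.66%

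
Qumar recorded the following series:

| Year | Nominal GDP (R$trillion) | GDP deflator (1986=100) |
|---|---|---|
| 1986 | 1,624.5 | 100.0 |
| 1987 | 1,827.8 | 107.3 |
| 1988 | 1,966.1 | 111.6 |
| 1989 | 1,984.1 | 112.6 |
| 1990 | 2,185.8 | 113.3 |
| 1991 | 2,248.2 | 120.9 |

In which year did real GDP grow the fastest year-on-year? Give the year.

1990

1987: real = 1827.8/1.073 = 1703.45; growth vs 1986 (1624.50) = 4.86%.
1988: real = 1966.1/1.116 = 1761.74; growth vs 1987 (1703.45) = 3.42%.
1989: real = 1984.1/1.126 = 1762.08; growth vs 1988 (1761.74) = 0.02%.
1990: real = 2185.8/1.133 = 1929.21; growth vs 1989 (1762.08) = 9.48%.
1991: real = 2248.2/1.209 = 1859.55; growth vs 1990 (1929.21) = -3.61%.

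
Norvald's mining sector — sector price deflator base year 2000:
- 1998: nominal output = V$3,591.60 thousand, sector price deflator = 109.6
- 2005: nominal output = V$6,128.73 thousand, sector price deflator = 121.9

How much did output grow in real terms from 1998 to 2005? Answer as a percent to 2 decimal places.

Deflate each year: 1998 → 3591.60/1.096 = 3277.01; 2005 → 6128.73/1.219 = 5027.67.
So real output changed by 5027.67/3277.01 − 1 = 0.5342, i.e. 53.42%.

53.42%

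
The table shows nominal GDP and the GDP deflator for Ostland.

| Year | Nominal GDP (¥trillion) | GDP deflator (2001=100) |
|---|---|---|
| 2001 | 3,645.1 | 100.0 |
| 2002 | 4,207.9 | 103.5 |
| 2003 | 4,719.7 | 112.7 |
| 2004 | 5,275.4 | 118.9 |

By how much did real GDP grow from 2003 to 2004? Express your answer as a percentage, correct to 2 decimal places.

Real GDP 2003 = 4719.7/1.127 = 4187.84.
Real GDP 2004 = 5275.4/1.189 = 4436.84.
Change = 4436.84/4187.84 − 1 = 0.0595.

5.95%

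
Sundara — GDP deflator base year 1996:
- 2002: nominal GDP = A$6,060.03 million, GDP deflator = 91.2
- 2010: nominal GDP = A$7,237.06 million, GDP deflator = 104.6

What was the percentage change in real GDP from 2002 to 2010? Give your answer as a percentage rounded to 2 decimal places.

4.12%

Deflate each year: 2002 → 6060.03/0.912 = 6644.77; 2010 → 7237.06/1.046 = 6918.80.
So real GDP changed by 6918.80/6644.77 − 1 = 0.0412, i.e. 4.12%.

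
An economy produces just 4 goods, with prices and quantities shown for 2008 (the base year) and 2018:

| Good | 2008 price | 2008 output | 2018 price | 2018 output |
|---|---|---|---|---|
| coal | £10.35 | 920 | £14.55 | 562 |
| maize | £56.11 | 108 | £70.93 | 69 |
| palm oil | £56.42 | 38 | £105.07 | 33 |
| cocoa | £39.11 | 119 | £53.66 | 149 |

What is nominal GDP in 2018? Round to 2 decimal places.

£24533.92

Nominal GDP 2018 = Σ (p_2018 × q_2018) = 14.55·562 + 70.93·69 + 105.07·33 + 53.66·149 = 24533.92.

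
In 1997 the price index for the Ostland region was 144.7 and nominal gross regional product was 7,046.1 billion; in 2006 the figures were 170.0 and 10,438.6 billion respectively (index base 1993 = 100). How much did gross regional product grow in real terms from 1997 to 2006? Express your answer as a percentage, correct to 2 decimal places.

26.10%

Deflate each year: 1997 → 7046.1/1.447 = 4869.45; 2006 → 10438.6/1.700 = 6140.35.
So real gross regional product changed by 6140.35/4869.45 − 1 = 0.2610, i.e. 26.10%.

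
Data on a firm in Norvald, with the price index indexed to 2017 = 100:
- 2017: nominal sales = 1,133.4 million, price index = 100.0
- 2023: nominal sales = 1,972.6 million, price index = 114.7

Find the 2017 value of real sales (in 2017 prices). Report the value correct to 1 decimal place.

Real sales = Nominal / (price index/100) = 1133.4 / 1.000 = 1133.40.

1,133.4 million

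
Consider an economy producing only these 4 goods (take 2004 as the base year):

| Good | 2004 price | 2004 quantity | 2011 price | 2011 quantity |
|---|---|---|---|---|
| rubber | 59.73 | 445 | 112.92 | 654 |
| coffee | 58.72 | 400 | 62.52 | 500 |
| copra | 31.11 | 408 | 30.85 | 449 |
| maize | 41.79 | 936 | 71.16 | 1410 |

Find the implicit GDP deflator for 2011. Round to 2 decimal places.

155.18

Nominal GDP 2011 = 112.92·654 + 62.52·500 + 30.85·449 + 71.16·1410 = 219296.93.
Real GDP 2011 (at 2004 prices) = 59.73·654 + 58.72·500 + 31.11·449 + 41.79·1410 = 141315.71.
Deflator = Nominal/Real × 100 = 219296.93/141315.71 × 100 = 155.182.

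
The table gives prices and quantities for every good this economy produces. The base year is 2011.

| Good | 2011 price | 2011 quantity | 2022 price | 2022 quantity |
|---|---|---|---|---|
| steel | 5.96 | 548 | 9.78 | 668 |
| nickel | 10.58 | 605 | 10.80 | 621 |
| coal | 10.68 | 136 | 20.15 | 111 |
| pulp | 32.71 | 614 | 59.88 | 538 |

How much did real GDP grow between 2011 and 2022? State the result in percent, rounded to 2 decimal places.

-5.99%

Real GDP 2011 = Nominal GDP 2011 = 5.96·548 + 10.58·605 + 10.68·136 + 32.71·614 = 31203.40.
Real GDP 2022 (at 2011 prices) = 5.96·668 + 10.58·621 + 10.68·111 + 32.71·538 = 29334.92.
Real growth = 29334.92/31203.40 − 1 = -0.0599.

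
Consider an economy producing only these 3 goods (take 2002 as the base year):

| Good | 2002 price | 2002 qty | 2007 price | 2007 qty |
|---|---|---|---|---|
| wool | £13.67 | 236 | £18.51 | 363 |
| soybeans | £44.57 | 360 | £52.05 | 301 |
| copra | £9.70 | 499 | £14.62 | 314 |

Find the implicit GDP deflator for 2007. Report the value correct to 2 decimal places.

125.92

Nominal GDP 2007 = 18.51·363 + 52.05·301 + 14.62·314 = 26976.86.
Real GDP 2007 (at 2002 prices) = 13.67·363 + 44.57·301 + 9.70·314 = 21423.58.
Deflator = Nominal/Real × 100 = 26976.86/21423.58 × 100 = 125.921.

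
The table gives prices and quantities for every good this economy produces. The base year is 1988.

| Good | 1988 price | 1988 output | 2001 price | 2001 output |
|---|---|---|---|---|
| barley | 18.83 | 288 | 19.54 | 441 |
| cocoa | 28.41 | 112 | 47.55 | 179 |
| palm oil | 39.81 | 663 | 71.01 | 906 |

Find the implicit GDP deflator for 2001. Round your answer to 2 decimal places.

164.72

Nominal GDP 2001 = 19.54·441 + 47.55·179 + 71.01·906 = 81463.65.
Real GDP 2001 (at 1988 prices) = 18.83·441 + 28.41·179 + 39.81·906 = 49457.28.
Deflator = Nominal/Real × 100 = 81463.65/49457.28 × 100 = 164.715.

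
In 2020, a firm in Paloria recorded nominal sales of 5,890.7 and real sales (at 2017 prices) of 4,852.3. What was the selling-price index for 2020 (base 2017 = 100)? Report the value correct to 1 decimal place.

selling-price index = (Nominal / Real) × 100 = 5890.7 / 4852.3 × 100 = 121.40.

121.4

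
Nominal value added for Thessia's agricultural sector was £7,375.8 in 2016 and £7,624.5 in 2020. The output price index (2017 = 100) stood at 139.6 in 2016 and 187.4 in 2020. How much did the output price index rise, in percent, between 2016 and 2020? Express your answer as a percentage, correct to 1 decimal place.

Price-level change = 187.4 / 139.6 − 1 = 0.3424.

34.2%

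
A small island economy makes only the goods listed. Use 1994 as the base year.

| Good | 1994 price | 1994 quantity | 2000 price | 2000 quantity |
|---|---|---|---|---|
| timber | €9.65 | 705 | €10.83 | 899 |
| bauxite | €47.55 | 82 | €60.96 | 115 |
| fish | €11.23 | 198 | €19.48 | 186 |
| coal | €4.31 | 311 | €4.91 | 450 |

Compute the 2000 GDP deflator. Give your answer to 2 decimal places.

124.25

Nominal GDP 2000 = 10.83·899 + 60.96·115 + 19.48·186 + 4.91·450 = 22579.35.
Real GDP 2000 (at 1994 prices) = 9.65·899 + 47.55·115 + 11.23·186 + 4.31·450 = 18171.88.
Deflator = Nominal/Real × 100 = 22579.35/18171.88 × 100 = 124.254.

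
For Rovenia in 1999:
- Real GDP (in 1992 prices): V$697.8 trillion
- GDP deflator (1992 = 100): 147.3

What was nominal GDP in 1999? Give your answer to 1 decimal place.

Nominal GDP = Real × (GDP deflator/100) = 697.8 × 1.473 = 1027.86.

V$1,027.9 trillion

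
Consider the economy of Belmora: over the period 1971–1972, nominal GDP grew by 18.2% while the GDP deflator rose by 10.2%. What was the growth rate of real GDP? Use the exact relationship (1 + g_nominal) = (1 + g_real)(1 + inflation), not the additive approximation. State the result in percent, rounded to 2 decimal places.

(1 + g_nom) = (1 + g_real)(1 + π), so g_real = 1.1820 / 1.1020 − 1 = 0.07260.

7.26%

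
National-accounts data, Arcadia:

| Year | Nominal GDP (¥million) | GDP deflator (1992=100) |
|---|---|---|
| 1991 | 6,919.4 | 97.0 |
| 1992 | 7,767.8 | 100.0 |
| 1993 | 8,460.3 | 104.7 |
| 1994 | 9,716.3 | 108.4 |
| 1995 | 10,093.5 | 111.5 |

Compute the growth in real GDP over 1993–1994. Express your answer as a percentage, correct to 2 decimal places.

Real GDP 1993 = 8460.3/1.047 = 8080.52.
Real GDP 1994 = 9716.3/1.084 = 8963.38.
Change = 8963.38/8080.52 − 1 = 0.1093.

10.93%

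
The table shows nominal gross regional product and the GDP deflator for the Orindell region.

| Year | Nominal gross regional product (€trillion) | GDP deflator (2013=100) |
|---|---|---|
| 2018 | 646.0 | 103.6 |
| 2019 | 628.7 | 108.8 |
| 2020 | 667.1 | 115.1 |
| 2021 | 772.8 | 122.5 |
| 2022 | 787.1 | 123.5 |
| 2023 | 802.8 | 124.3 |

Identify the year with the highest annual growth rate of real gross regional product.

2021

2019: real = 628.7/1.088 = 577.85; growth vs 2018 (623.55) = -7.33%.
2020: real = 667.1/1.151 = 579.58; growth vs 2019 (577.85) = 0.30%.
2021: real = 772.8/1.225 = 630.86; growth vs 2020 (579.58) = 8.85%.
2022: real = 787.1/1.235 = 637.33; growth vs 2021 (630.86) = 1.03%.
2023: real = 802.8/1.243 = 645.86; growth vs 2022 (637.33) = 1.34%.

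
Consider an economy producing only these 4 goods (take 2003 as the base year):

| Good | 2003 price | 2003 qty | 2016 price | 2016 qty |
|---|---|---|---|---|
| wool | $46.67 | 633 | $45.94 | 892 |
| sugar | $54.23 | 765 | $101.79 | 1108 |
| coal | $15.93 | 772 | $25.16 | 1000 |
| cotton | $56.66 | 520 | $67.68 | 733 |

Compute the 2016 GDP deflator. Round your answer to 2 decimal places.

143.57

Nominal GDP 2016 = 45.94·892 + 101.79·1108 + 25.16·1000 + 67.68·733 = 228531.24.
Real GDP 2016 (at 2003 prices) = 46.67·892 + 54.23·1108 + 15.93·1000 + 56.66·733 = 159178.26.
Deflator = Nominal/Real × 100 = 228531.24/159178.26 × 100 = 143.569.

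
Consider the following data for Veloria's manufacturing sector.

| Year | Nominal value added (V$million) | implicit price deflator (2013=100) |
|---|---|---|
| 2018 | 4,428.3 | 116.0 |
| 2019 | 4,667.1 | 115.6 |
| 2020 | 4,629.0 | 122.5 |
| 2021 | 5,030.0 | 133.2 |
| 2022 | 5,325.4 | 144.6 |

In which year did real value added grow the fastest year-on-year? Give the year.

2019: real = 4667.1/1.156 = 4037.28; growth vs 2018 (3817.50) = 5.76%.
2020: real = 4629.0/1.225 = 3778.78; growth vs 2019 (4037.28) = -6.40%.
2021: real = 5030.0/1.332 = 3776.28; growth vs 2020 (3778.78) = -0.07%.
2022: real = 5325.4/1.446 = 3682.85; growth vs 2021 (3776.28) = -2.47%.

2019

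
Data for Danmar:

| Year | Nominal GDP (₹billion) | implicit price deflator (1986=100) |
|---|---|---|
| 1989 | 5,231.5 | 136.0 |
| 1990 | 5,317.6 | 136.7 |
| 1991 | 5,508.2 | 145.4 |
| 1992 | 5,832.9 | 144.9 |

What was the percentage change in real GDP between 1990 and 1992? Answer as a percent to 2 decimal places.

Real GDP 1990 = 5317.6/1.367 = 3889.98.
Real GDP 1992 = 5832.9/1.449 = 4025.47.
Change = 4025.47/3889.98 − 1 = 0.0348.

3.48%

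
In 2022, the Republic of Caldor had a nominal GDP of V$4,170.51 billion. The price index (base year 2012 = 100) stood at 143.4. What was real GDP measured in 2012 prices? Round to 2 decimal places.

V$2,908.31 billion

Real GDP = Nominal / (price index/100) = 4170.51 / 1.434 = 2908.31.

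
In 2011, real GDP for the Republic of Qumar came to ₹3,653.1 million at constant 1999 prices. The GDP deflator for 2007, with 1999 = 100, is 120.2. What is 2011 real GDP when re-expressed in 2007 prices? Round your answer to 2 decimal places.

Real GDP in 2007 prices = Real GDP in 1999 prices × (P_2007/P_1999) = 3653.1 × 1.202 = 4391.03.

₹4,391.03 million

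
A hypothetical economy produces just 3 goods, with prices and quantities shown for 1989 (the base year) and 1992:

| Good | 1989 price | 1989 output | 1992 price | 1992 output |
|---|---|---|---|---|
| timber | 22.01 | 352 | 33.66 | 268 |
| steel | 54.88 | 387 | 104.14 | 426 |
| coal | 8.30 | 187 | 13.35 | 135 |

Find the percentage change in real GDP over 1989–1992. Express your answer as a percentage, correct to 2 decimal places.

-0.46%

Real GDP 1989 = Nominal GDP 1989 = 22.01·352 + 54.88·387 + 8.30·187 = 30538.18.
Real GDP 1992 (at 1989 prices) = 22.01·268 + 54.88·426 + 8.30·135 = 30398.06.
Real growth = 30398.06/30538.18 − 1 = -0.0046.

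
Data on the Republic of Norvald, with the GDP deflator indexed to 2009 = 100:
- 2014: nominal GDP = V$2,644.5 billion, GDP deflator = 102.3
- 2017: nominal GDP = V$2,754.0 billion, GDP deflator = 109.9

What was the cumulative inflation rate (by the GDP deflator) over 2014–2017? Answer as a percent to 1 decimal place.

Price-level change = 109.9 / 102.3 − 1 = 0.0743.

7.4%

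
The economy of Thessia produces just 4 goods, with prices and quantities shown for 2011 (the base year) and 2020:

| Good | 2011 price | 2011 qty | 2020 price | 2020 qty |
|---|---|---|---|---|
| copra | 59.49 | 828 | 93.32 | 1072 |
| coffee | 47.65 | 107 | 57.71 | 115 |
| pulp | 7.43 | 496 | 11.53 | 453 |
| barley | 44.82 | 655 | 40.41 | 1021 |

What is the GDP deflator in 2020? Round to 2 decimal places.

129.38

Nominal GDP 2020 = 93.32·1072 + 57.71·115 + 11.53·453 + 40.41·1021 = 153157.39.
Real GDP 2020 (at 2011 prices) = 59.49·1072 + 47.65·115 + 7.43·453 + 44.82·1021 = 118380.04.
Deflator = Nominal/Real × 100 = 153157.39/118380.04 × 100 = 129.378.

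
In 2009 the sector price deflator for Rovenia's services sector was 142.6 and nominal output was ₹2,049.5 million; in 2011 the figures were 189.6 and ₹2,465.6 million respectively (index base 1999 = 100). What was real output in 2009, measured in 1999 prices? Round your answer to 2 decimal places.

₹1,437.24 million

Real output = Nominal / (sector price deflator/100) = 2049.5 / 1.426 = 1437.24.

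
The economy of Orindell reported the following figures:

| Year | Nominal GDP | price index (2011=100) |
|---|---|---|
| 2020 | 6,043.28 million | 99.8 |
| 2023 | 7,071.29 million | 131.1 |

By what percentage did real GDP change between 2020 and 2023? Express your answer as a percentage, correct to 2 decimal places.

Real GDP 2020 = 6043.28 / 0.998 = 6055.39.
Real GDP 2023 = 7071.29 / 1.311 = 5393.81.
Real growth = 5393.81 / 6055.39 − 1 = -0.1093.

-10.93%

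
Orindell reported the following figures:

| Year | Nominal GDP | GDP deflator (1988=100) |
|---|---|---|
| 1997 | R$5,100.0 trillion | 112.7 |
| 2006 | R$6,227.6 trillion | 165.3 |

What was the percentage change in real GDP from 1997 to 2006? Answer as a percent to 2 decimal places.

Real GDP 1997 = 5100.0 / 1.127 = 4525.29.
Real GDP 2006 = 6227.6 / 1.653 = 3767.45.
Real growth = 3767.45 / 4525.29 − 1 = -0.1675.

-16.75%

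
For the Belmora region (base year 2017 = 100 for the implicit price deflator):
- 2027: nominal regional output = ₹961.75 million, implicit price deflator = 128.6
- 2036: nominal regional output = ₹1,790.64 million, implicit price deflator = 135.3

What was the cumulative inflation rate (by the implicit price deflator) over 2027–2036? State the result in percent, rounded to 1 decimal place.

5.2%

Price-level change = 135.3 / 128.6 − 1 = 0.0521.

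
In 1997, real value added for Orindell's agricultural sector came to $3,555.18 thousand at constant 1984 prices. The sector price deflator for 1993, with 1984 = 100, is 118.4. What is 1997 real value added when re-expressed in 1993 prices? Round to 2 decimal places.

Real value added in 1993 prices = Real value added in 1984 prices × (P_1993/P_1984) = 3555.18 × 1.184 = 4209.33.

$4,209.33 thousand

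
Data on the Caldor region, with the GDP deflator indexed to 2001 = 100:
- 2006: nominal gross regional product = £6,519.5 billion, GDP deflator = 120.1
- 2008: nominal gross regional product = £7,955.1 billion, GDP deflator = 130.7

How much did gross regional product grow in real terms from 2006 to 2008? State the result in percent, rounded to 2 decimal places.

12.12%

Deflate each year: 2006 → 6519.5/1.201 = 5428.39; 2008 → 7955.1/1.307 = 6086.53.
So real gross regional product changed by 6086.53/5428.39 − 1 = 0.1212, i.e. 12.12%.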